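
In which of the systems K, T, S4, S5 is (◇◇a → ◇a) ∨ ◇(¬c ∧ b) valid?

S4, S5

S4-tableau for the negation ¬((◇◇a → ◇a) ∨ ◇(¬c ∧ b)):
1. ¬((◇◇a → ◇a) ∨ ◇(¬c ∧ b)), u
2. ¬(◇◇a → ◇a), u   [¬∨-rule on 1]
3. ¬◇(¬c ∧ b), u   [¬∨-rule on 1]
4. ◇◇a, u   [¬→-rule on 2]
5. ¬◇a, u   [¬→-rule on 2]
6. ¬(¬c ∧ b), u   [¬◇-rule on 3 via uRu]
7. ¬a, u   [¬◇-rule on 5 via uRu]
8. ¬b, u   [¬∧-rule on 6 (branches; this branch)]
9. ◇a, v   [◇-rule on 4: fresh world v, uRv]
10. ¬(¬c ∧ b), v   [¬◇-rule on 3 via uRv]
11. ¬a, v   [¬◇-rule on 5 via uRv]
12. ¬b, v   [¬∧-rule on 10 (branches; this branch)]
13. a, w   [◇-rule on 9: fresh world w, vRw]
14. ¬(¬c ∧ b), w   [¬◇-rule on 3 via uRw]
15. ¬a, w   [¬◇-rule on 5 via uRw]
Accessibility: uRu, uRv, uRw, vRv, vRw, wRw
Branch closes: a and ¬a both at w.
Every branch closes (one shown): valid in S4, hence also in S5 (every theorem of S4 is a theorem of S5).
T-tableau for the negation ¬((◇◇a → ◇a) ∨ ◇(¬c ∧ b)):
1. ¬((◇◇a → ◇a) ∨ ◇(¬c ∧ b)), u
2. ¬(◇◇a → ◇a), u   [¬∨-rule on 1]
3. ¬◇(¬c ∧ b), u   [¬∨-rule on 1]
4. ◇◇a, u   [¬→-rule on 2]
5. ¬◇a, u   [¬→-rule on 2]
6. ¬(¬c ∧ b), u   [¬◇-rule on 3 via uRu]
7. ¬a, u   [¬◇-rule on 5 via uRu]
8. ¬b, u   [¬∧-rule on 6 (branches; this branch)]
9. ◇a, v   [◇-rule on 4: fresh world v, uRv]
10. ¬(¬c ∧ b), v   [¬◇-rule on 3 via uRv]
11. ¬a, v   [¬◇-rule on 5 via uRv]
12. ¬b, v   [¬∧-rule on 10 (branches; this branch)]
13. a, w   [◇-rule on 9: fresh world w, vRw]
Accessibility: uRu, uRv, vRv, vRw, wRw
Complete open branch: countermodel on a T-frame, so not valid in T, nor in K (the same frame is also a K-frame).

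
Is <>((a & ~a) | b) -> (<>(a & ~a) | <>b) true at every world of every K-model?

Tableau for the negation ~(<>((a & ~a) | b) -> (<>(a & ~a) | <>b)):
1. ~(<>((a & ~a) | b) -> (<>(a & ~a) | <>b)), w0
2. <>((a & ~a) | b), w0
3. ~(<>(a & ~a) | <>b), w0
4. ~<>(a & ~a), w0
5. ~<>b, w0
6. (a & ~a) | b, w1
7. ~(a & ~a), w1
8. ~b, w1
9. a & ~a, w1
10. a, w1
11. ~a, w1
Accessibility: w0Rw1
Branch closes: a and ~a both at w1.
All branches of the negation close; one closing branch shown above.

Yes, valid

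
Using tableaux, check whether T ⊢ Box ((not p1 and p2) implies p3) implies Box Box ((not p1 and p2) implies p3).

Tableau for the negation not (Box ((not p1 and p2) implies p3) implies Box Box ((not p1 and p2) implies p3)):
1. not (Box ((not p1 and p2) implies p3) implies Box Box ((not p1 and p2) implies p3)), u
2. Box ((not p1 and p2) implies p3), u
3. not Box Box ((not p1 and p2) implies p3), u
4. (not p1 and p2) implies p3, u
5. p3, u
6. not Box ((not p1 and p2) implies p3), v
7. (not p1 and p2) implies p3, v
8. p3, v
9. not ((not p1 and p2) implies p3), w
10. not p1 and p2, w
11. not p3, w
12. not p1, w
13. p2, w
Accessibility: uRu, uRv, vRv, vRw, wRw
The negation has an open branch (countermodel exists).

Not valid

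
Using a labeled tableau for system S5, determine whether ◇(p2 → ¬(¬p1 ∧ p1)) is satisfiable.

1. ◇(p2 → ¬(¬p1 ∧ p1)), u
2. p2 → ¬(¬p1 ∧ p1), v
3. ¬(¬p1 ∧ p1), v
4. ¬p1, v
Accessibility: uRu, uRv, vRu, vRv

Satisfiable (open branch found)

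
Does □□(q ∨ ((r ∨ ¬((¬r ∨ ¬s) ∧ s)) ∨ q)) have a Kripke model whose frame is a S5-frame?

1. □□(q ∨ ((r ∨ ¬((¬r ∨ ¬s) ∧ s)) ∨ q)), 0
2. □(q ∨ ((r ∨ ¬((¬r ∨ ¬s) ∧ s)) ∨ q)), 0
3. q ∨ ((r ∨ ¬((¬r ∨ ¬s) ∧ s)) ∨ q), 0
4. (r ∨ ¬((¬r ∨ ¬s) ∧ s)) ∨ q, 0
5. q, 0
Accessibility: 0R0

Satisfiable (open branch found)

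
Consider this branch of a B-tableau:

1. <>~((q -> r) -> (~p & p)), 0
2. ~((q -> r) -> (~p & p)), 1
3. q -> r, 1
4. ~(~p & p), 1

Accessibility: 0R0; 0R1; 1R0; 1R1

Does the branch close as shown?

No, open

No atom appears with both signs at the same world.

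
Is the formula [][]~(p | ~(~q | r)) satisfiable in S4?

Satisfiable (open branch found)

1. [][]~(p | ~(~q | r)), w0
2. []~(p | ~(~q | r)), w0
3. ~(p | ~(~q | r)), w0
4. ~p, w0
5. ~q | r, w0
6. r, w0
Accessibility: w0Rw0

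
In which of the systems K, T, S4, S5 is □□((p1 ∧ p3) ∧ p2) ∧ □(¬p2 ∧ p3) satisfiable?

K

T-tableau for the formula:
1. □□((p1 ∧ p3) ∧ p2) ∧ □(¬p2 ∧ p3), w0
2. □□((p1 ∧ p3) ∧ p2), w0
3. □(¬p2 ∧ p3), w0
4. □((p1 ∧ p3) ∧ p2), w0
5. ¬p2 ∧ p3, w0
6. ¬p2, w0
7. p3, w0
8. (p1 ∧ p3) ∧ p2, w0
9. p1 ∧ p3, w0
10. p2, w0
Accessibility: w0Rw0
Branch closes: p2 and ¬p2 both at w0.
Every branch closes (one shown): unsatisfiable in T, hence also in S4, S5 (every S4/S5-frame is a T-frame).
K-tableau for the formula:
1. □□((p1 ∧ p3) ∧ p2) ∧ □(¬p2 ∧ p3), w0
2. □□((p1 ∧ p3) ∧ p2), w0
3. □(¬p2 ∧ p3), w0
Complete open branch: satisfiable in K.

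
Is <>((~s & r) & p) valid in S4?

Tableau for the negation ~<>((~s & r) & p):
1. ~<>((~s & r) & p), w0
2. ~((~s & r) & p), w0   [~<>-rule on 1 via w0Rw0]
3. ~p, w0   [~&-rule on 2 (branches; this branch)]
Accessibility: w0Rw0
The negation has an open branch (countermodel exists).

Invalid (countermodel exists)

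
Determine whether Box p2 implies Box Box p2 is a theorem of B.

Tableau for the negation not (Box p2 implies Box Box p2):
1. not (Box p2 implies Box Box p2), w0
2. Box p2, w0
3. not Box Box p2, w0
4. p2, w0
5. not Box p2, w1
6. p2, w1
7. not p2, w2
Accessibility: w0Rw0, w0Rw1, w1Rw0, w1Rw1, w1Rw2, w2Rw1, w2Rw2
The negation has an open branch (countermodel exists).

Not valid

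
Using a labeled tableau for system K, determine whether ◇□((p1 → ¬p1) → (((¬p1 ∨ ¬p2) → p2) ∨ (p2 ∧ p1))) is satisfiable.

1. ◇□((p1 → ¬p1) → (((¬p1 ∨ ¬p2) → p2) ∨ (p2 ∧ p1))), 0
2. □((p1 → ¬p1) → (((¬p1 ∨ ¬p2) → p2) ∨ (p2 ∧ p1))), 1   [◇-rule on 1: fresh world 1, 0R1]
Accessibility: 0R1

Yes, satisfiable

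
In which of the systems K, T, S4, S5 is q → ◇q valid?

T-tableau for the negation ¬(q → ◇q):
1. ¬(q → ◇q), w0
2. q, w0
3. ¬◇q, w0
4. ¬q, w0
Accessibility: w0Rw0
Branch closes: q and ¬q both at w0.
Every branch closes (one shown): valid in T, hence also in S4, S5 (every theorem of T is a theorem of S4 and S5).
K-tableau for the negation ¬(q → ◇q):
1. ¬(q → ◇q), w0
2. q, w0
3. ¬◇q, w0
Complete open branch: countermodel on a K-frame, so not valid in K.

T, S4, S5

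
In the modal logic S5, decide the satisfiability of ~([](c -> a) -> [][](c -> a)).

1. ~([](c -> a) -> [][](c -> a)), w0
2. [](c -> a), w0
3. ~[][](c -> a), w0
4. c -> a, w0
5. a, w0
6. ~[](c -> a), w1
7. c -> a, w1
8. a, w1
9. ~(c -> a), w2
10. c, w2
11. ~a, w2
12. c -> a, w2
13. a, w2
Accessibility: w0Rw0, w0Rw1, w0Rw2, w1Rw0, w1Rw1, w1Rw2, w2Rw0, w2Rw1, w2Rw2
Branch closes: a and ~a both at w2.
Every branch closes; the branch above is one of them.

No, unsatisfiable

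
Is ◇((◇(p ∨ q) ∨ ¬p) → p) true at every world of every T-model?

Tableau for the negation ¬◇((◇(p ∨ q) ∨ ¬p) → p):
1. ¬◇((◇(p ∨ q) ∨ ¬p) → p), w0
2. ¬((◇(p ∨ q) ∨ ¬p) → p), w0
3. ◇(p ∨ q) ∨ ¬p, w0
4. ¬p, w0
Accessibility: w0Rw0
The negation has an open branch (countermodel exists).

Invalid (countermodel exists)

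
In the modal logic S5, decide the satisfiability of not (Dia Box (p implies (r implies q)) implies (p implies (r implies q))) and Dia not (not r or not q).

1. not (Dia Box (p implies (r implies q)) implies (p implies (r implies q))) and Dia not (not r or not q), u
2. not (Dia Box (p implies (r implies q)) implies (p implies (r implies q))), u   [and-rule on 1]
3. Dia not (not r or not q), u   [and-rule on 1]
4. Dia Box (p implies (r implies q)), u   [neg-implies-rule on 2]
5. not (p implies (r implies q)), u   [neg-implies-rule on 2]
6. p, u   [neg-implies-rule on 5]
7. not (r implies q), u   [neg-implies-rule on 5]
8. r, u   [neg-implies-rule on 7]
9. not q, u   [neg-implies-rule on 7]
10. not (not r or not q), v   [Dia-rule on 3: fresh world v, uRv]
11. r, v   [neg-or-rule on 10]
12. q, v   [neg-or-rule on 10]
13. Box (p implies (r implies q)), w   [Dia-rule on 4: fresh world w, uRw]
14. p implies (r implies q), u   [Box-rule on 13 via wRu]
15. p implies (r implies q), v   [Box-rule on 13 via wRv]
16. p implies (r implies q), w   [Box-rule on 13 via wRw]
17. r implies q, u   [implies-rule on 14 (branches; this branch)]
18. r implies q, v   [implies-rule on 15 (branches; this branch)]
19. r implies q, w   [implies-rule on 16 (branches; this branch)]
20. q, u   [implies-rule on 17 (branches; this branch)]
Accessibility: uRu, uRv, uRw, vRu, vRv, vRw, wRu, wRv, wRw
Branch closes: q and not q both at u.
(One branch shown.) All branches close.

Unsatisfiable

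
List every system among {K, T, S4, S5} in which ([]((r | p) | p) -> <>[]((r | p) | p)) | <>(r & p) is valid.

T, S4, S5

K-tableau for the negation ~(([]((r | p) | p) -> <>[]((r | p) | p)) | <>(r & p)):
1. ~(([]((r | p) | p) -> <>[]((r | p) | p)) | <>(r & p)), w0
2. ~([]((r | p) | p) -> <>[]((r | p) | p)), w0
3. ~<>(r & p), w0
4. []((r | p) | p), w0
5. ~<>[]((r | p) | p), w0
Complete open branch: countermodel on a K-frame, so not valid in K.
T-tableau for the negation ~(([]((r | p) | p) -> <>[]((r | p) | p)) | <>(r & p)):
1. ~(([]((r | p) | p) -> <>[]((r | p) | p)) | <>(r & p)), w0
2. ~([]((r | p) | p) -> <>[]((r | p) | p)), w0
3. ~<>(r & p), w0
4. []((r | p) | p), w0
5. ~<>[]((r | p) | p), w0
6. ~(r & p), w0
7. (r | p) | p, w0
8. ~[]((r | p) | p), w0
9. ~p, w0
10. r | p, w0
11. r, w0
12. ~((r | p) | p), w1
13. ~(r | p), w1
14. ~p, w1
15. ~r, w1
16. ~(r & p), w1
17. (r | p) | p, w1
18. ~[]((r | p) | p), w1
19. r | p, w1
20. p, w1
Accessibility: w0Rw0, w0Rw1, w1Rw1
Branch closes: p and ~p both at w1.
Every branch closes (one shown): valid in T, hence also in S4, S5 (every theorem of T is a theorem of S4 and S5).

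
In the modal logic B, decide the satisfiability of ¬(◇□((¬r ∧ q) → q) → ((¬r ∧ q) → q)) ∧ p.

Unsatisfiable (every branch closes)

1. ¬(◇□((¬r ∧ q) → q) → ((¬r ∧ q) → q)) ∧ p, w0
2. ¬(◇□((¬r ∧ q) → q) → ((¬r ∧ q) → q)), w0   [∧-rule on 1]
3. p, w0   [∧-rule on 1]
4. ◇□((¬r ∧ q) → q), w0   [¬→-rule on 2]
5. ¬((¬r ∧ q) → q), w0   [¬→-rule on 2]
6. ¬r ∧ q, w0   [¬→-rule on 5]
7. ¬q, w0   [¬→-rule on 5]
8. ¬r, w0   [∧-rule on 6]
9. q, w0   [∧-rule on 6]
Accessibility: w0Rw0
Branch closes: q and ¬q both at w0.
All branches of the tableau close; one closing branch shown above.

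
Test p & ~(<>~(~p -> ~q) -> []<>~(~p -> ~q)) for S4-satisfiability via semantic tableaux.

1. p & ~(<>~(~p -> ~q) -> []<>~(~p -> ~q)), 0
2. p, 0
3. ~(<>~(~p -> ~q) -> []<>~(~p -> ~q)), 0
4. <>~(~p -> ~q), 0
5. ~[]<>~(~p -> ~q), 0
6. ~(~p -> ~q), 1
7. ~p, 1
8. q, 1
9. ~<>~(~p -> ~q), 2
10. ~p -> ~q, 2
11. ~q, 2
Accessibility: 0R0, 0R1, 0R2, 1R1, 2R2

Yes, satisfiable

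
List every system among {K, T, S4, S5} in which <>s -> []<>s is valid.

S4-tableau for the negation ~(<>s -> []<>s):
1. ~(<>s -> []<>s), 0
2. <>s, 0
3. ~[]<>s, 0
4. s, 1
5. ~<>s, 2
6. ~s, 2
Accessibility: 0R0, 0R1, 0R2, 1R1, 2R2
Complete open branch: countermodel on an S4-frame, so not valid in S4, nor in K, T (the same frame is also a K-frame and a T-frame).
S5-tableau for the negation ~(<>s -> []<>s):
1. ~(<>s -> []<>s), 0
2. <>s, 0
3. ~[]<>s, 0
4. s, 1
5. ~<>s, 2
6. ~s, 0
7. ~s, 1
Accessibility: 0R0, 0R1, 0R2, 1R0, 1R1, 1R2, 2R0, 2R1, 2R2
Branch closes: s and ~s both at 1.
Every branch closes (one shown): valid in S5.

S5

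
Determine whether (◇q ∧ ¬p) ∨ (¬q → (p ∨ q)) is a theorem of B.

Tableau for the negation ¬((◇q ∧ ¬p) ∨ (¬q → (p ∨ q))):
1. ¬((◇q ∧ ¬p) ∨ (¬q → (p ∨ q))), w0
2. ¬(◇q ∧ ¬p), w0   [¬∨-rule on 1]
3. ¬(¬q → (p ∨ q)), w0   [¬∨-rule on 1]
4. ¬q, w0   [¬→-rule on 3]
5. ¬(p ∨ q), w0   [¬→-rule on 3]
6. ¬p, w0   [¬∨-rule on 5]
7. ¬◇q, w0   [¬∧-rule on 2 (branches; this branch)]
Accessibility: w0Rw0
The negation has an open branch (countermodel exists).

Invalid (countermodel exists)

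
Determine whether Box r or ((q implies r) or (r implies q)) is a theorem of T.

Valid

Tableau for the negation not (Box r or ((q implies r) or (r implies q))):
1. not (Box r or ((q implies r) or (r implies q))), w0
2. not Box r, w0   [neg-or-rule on 1]
3. not ((q implies r) or (r implies q)), w0   [neg-or-rule on 1]
4. not (q implies r), w0   [neg-or-rule on 3]
5. not (r implies q), w0   [neg-or-rule on 3]
6. q, w0   [neg-implies-rule on 4]
7. not r, w0   [neg-implies-rule on 4]
8. r, w0   [neg-implies-rule on 5]
9. not q, w0   [neg-implies-rule on 5]
Accessibility: w0Rw0
Branch closes: r and not r both at w0.
Every branch of the negation's tableau closes; the branch above is one of them.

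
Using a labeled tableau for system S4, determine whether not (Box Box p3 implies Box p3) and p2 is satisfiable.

No, unsatisfiable

1. not (Box Box p3 implies Box p3) and p2, 0
2. not (Box Box p3 implies Box p3), 0
3. p2, 0
4. Box Box p3, 0
5. not Box p3, 0
6. Box p3, 0
7. p3, 0
8. not p3, 1
9. Box p3, 1
10. p3, 1
Accessibility: 0R0, 0R1, 1R1
Branch closes: p3 and not p3 both at 1.
(One branch shown.) All branches close.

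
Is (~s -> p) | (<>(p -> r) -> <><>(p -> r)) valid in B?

Tableau for the negation ~((~s -> p) | (<>(p -> r) -> <><>(p -> r))):
1. ~((~s -> p) | (<>(p -> r) -> <><>(p -> r))), u
2. ~(~s -> p), u   [~|-rule on 1]
3. ~(<>(p -> r) -> <><>(p -> r)), u   [~|-rule on 1]
4. ~s, u   [~->-rule on 2]
5. ~p, u   [~->-rule on 2]
6. <>(p -> r), u   [~->-rule on 3]
7. ~<><>(p -> r), u   [~->-rule on 3]
8. ~<>(p -> r), u   [~<>-rule on 7 via uRu]
9. ~(p -> r), u   [~<>-rule on 8 via uRu]
10. p, u   [~->-rule on 9]
11. ~r, u   [~->-rule on 9]
Accessibility: uRu
Branch closes: p and ~p both at u.
Every branch of the negation's tableau closes; the branch above is one of them.

Valid in B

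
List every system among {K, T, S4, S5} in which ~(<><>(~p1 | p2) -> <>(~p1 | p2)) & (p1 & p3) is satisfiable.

S4-tableau for the formula:
1. ~(<><>(~p1 | p2) -> <>(~p1 | p2)) & (p1 & p3), w0
2. ~(<><>(~p1 | p2) -> <>(~p1 | p2)), w0   [&-rule on 1]
3. p1 & p3, w0   [&-rule on 1]
4. <><>(~p1 | p2), w0   [~->-rule on 2]
5. ~<>(~p1 | p2), w0   [~->-rule on 2]
6. p1, w0   [&-rule on 3]
7. p3, w0   [&-rule on 3]
8. ~(~p1 | p2), w0   [~<>-rule on 5 via w0Rw0]
9. ~p2, w0   [~|-rule on 8]
10. <>(~p1 | p2), w1   [<>-rule on 4: fresh world w1, w0Rw1]
11. ~(~p1 | p2), w1   [~<>-rule on 5 via w0Rw1]
12. p1, w1   [~|-rule on 11]
13. ~p2, w1   [~|-rule on 11]
14. ~p1 | p2, w2   [<>-rule on 10: fresh world w2, w1Rw2]
15. ~(~p1 | p2), w2   [~<>-rule on 5 via w0Rw2]
16. p1, w2   [~|-rule on 15]
17. ~p2, w2   [~|-rule on 15]
18. p2, w2   [|-rule on 14 (branches; this branch)]
Accessibility: w0Rw0, w0Rw1, w0Rw2, w1Rw1, w1Rw2, w2Rw2
Branch closes: p2 and ~p2 both at w2.
Every branch closes (one shown): unsatisfiable in S4, hence also in S5 (every S5-frame is an S4-frame).
T-tableau for the formula:
1. ~(<><>(~p1 | p2) -> <>(~p1 | p2)) & (p1 & p3), w0
2. ~(<><>(~p1 | p2) -> <>(~p1 | p2)), w0   [&-rule on 1]
3. p1 & p3, w0   [&-rule on 1]
4. <><>(~p1 | p2), w0   [~->-rule on 2]
5. ~<>(~p1 | p2), w0   [~->-rule on 2]
6. p1, w0   [&-rule on 3]
7. p3, w0   [&-rule on 3]
8. ~(~p1 | p2), w0   [~<>-rule on 5 via w0Rw0]
9. ~p2, w0   [~|-rule on 8]
10. <>(~p1 | p2), w1   [<>-rule on 4: fresh world w1, w0Rw1]
11. ~(~p1 | p2), w1   [~<>-rule on 5 via w0Rw1]
12. p1, w1   [~|-rule on 11]
13. ~p2, w1   [~|-rule on 11]
14. ~p1 | p2, w2   [<>-rule on 10: fresh world w2, w1Rw2]
15. p2, w2   [|-rule on 14 (branches; this branch)]
Accessibility: w0Rw0, w0Rw1, w1Rw1, w1Rw2, w2Rw2
Complete open branch: satisfiable in T, hence also in K (this T-model is also a K-model).

K, T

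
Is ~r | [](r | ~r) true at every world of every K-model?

Tableau for the negation ~(~r | [](r | ~r)):
1. ~(~r | [](r | ~r)), 0
2. r, 0   [~|-rule on 1]
3. ~[](r | ~r), 0   [~|-rule on 1]
4. ~(r | ~r), 1   [~[]-rule on 3: fresh world 1, 0R1]
5. ~r, 1   [~|-rule on 4]
6. r, 1   [~|-rule on 4]
Accessibility: 0R1
Branch closes: r and ~r both at 1.
All branches of the negation close; one closing branch shown above.

Valid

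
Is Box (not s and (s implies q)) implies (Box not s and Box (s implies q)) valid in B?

Tableau for the negation not (Box (not s and (s implies q)) implies (Box not s and Box (s implies q))):
1. not (Box (not s and (s implies q)) implies (Box not s and Box (s implies q))), w0
2. Box (not s and (s implies q)), w0
3. not (Box not s and Box (s implies q)), w0
4. not s and (s implies q), w0
5. not s, w0
6. s implies q, w0
7. not Box (s implies q), w0
8. q, w0
9. not (s implies q), w1
10. s, w1
11. not q, w1
12. not s and (s implies q), w1
13. not s, w1
14. s implies q, w1
Accessibility: w0Rw0, w0Rw1, w1Rw0, w1Rw1
Branch closes: s and not s both at w1.
Every branch of the negation's tableau closes; the branch above is one of them.

Valid in B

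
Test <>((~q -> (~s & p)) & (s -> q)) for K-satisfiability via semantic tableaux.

1. <>((~q -> (~s & p)) & (s -> q)), 0
2. (~q -> (~s & p)) & (s -> q), 1
3. ~q -> (~s & p), 1
4. s -> q, 1
5. ~s & p, 1
6. ~s, 1
7. p, 1
8. q, 1
Accessibility: 0R1

Satisfiable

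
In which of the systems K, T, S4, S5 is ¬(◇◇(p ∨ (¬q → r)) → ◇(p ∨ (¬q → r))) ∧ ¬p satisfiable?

T-tableau for the formula:
1. ¬(◇◇(p ∨ (¬q → r)) → ◇(p ∨ (¬q → r))) ∧ ¬p, w0
2. ¬(◇◇(p ∨ (¬q → r)) → ◇(p ∨ (¬q → r))), w0
3. ¬p, w0
4. ◇◇(p ∨ (¬q → r)), w0
5. ¬◇(p ∨ (¬q → r)), w0
6. ¬(p ∨ (¬q → r)), w0
7. ¬(¬q → r), w0
8. ¬q, w0
9. ¬r, w0
10. ◇(p ∨ (¬q → r)), w1
11. ¬(p ∨ (¬q → r)), w1
12. ¬p, w1
13. ¬(¬q → r), w1
14. ¬q, w1
15. ¬r, w1
16. p ∨ (¬q → r), w2
17. ¬q → r, w2
18. r, w2
Accessibility: w0Rw0, w0Rw1, w1Rw1, w1Rw2, w2Rw2
Complete open branch: satisfiable in T, hence also in K (this T-model is also a K-model).
S4-tableau for the formula:
1. ¬(◇◇(p ∨ (¬q → r)) → ◇(p ∨ (¬q → r))) ∧ ¬p, w0
2. ¬(◇◇(p ∨ (¬q → r)) → ◇(p ∨ (¬q → r))), w0
3. ¬p, w0
4. ◇◇(p ∨ (¬q → r)), w0
5. ¬◇(p ∨ (¬q → r)), w0
6. ¬(p ∨ (¬q → r)), w0
7. ¬(¬q → r), w0
8. ¬q, w0
9. ¬r, w0
10. ◇(p ∨ (¬q → r)), w1
11. ¬(p ∨ (¬q → r)), w1
12. ¬p, w1
13. ¬(¬q → r), w1
14. ¬q, w1
15. ¬r, w1
16. p ∨ (¬q → r), w2
17. ¬(p ∨ (¬q → r)), w2
18. ¬p, w2
19. ¬(¬q → r), w2
20. ¬q, w2
21. ¬r, w2
22. ¬q → r, w2
23. r, w2
Accessibility: w0Rw0, w0Rw1, w0Rw2, w1Rw1, w1Rw2, w2Rw2
Branch closes: r and ¬r both at w2.
Every branch closes (one shown): unsatisfiable in S4, hence also in S5 (every S5-frame is an S4-frame).

K, T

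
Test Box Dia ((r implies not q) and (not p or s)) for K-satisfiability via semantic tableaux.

Satisfiable

1. Box Dia ((r implies not q) and (not p or s)), w0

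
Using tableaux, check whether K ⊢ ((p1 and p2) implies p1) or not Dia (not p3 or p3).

Tableau for the negation not (((p1 and p2) implies p1) or not Dia (not p3 or p3)):
1. not (((p1 and p2) implies p1) or not Dia (not p3 or p3)), u
2. not ((p1 and p2) implies p1), u
3. Dia (not p3 or p3), u
4. p1 and p2, u
5. not p1, u
6. p1, u
7. p2, u
Branch closes: p1 and not p1 both at u.
Every branch of the negation's tableau closes; the branch above is one of them.

Valid in K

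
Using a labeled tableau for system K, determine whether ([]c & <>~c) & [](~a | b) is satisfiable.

No, unsatisfiable

1. ([]c & <>~c) & [](~a | b), u
2. []c & <>~c, u   [&-rule on 1]
3. [](~a | b), u   [&-rule on 1]
4. []c, u   [&-rule on 2]
5. <>~c, u   [&-rule on 2]
6. ~c, v   [<>-rule on 5: fresh world v, uRv]
7. ~a | b, v   [[]-rule on 3 via uRv]
8. c, v   [[]-rule on 4 via uRv]
Accessibility: uRv
Branch closes: c and ~c both at v.
All branches of the tableau close; one closing branch shown above.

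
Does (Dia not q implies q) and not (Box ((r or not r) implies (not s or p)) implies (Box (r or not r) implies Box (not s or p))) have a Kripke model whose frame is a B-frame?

No, unsatisfiable

1. (Dia not q implies q) and not (Box ((r or not r) implies (not s or p)) implies (Box (r or not r) implies Box (not s or p))), u
2. Dia not q implies q, u
3. not (Box ((r or not r) implies (not s or p)) implies (Box (r or not r) implies Box (not s or p))), u
4. Box ((r or not r) implies (not s or p)), u
5. not (Box (r or not r) implies Box (not s or p)), u
6. Box (r or not r), u
7. not Box (not s or p), u
8. (r or not r) implies (not s or p), u
9. r or not r, u
10. not Dia not q, u
11. q, u
12. not s or p, u
13. not r, u
14. p, u
15. not (not s or p), v
16. s, v
17. not p, v
18. (r or not r) implies (not s or p), v
19. r or not r, v
20. q, v
21. not s or p, v
22. not r, v
23. p, v
Accessibility: uRu, uRv, vRu, vRv
Branch closes: p and not p both at v.
Every branch closes; the branch above is one of them.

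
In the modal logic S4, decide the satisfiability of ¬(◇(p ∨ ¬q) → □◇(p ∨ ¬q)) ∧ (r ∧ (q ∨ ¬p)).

Satisfiable

1. ¬(◇(p ∨ ¬q) → □◇(p ∨ ¬q)) ∧ (r ∧ (q ∨ ¬p)), 0
2. ¬(◇(p ∨ ¬q) → □◇(p ∨ ¬q)), 0
3. r ∧ (q ∨ ¬p), 0
4. ◇(p ∨ ¬q), 0
5. ¬□◇(p ∨ ¬q), 0
6. r, 0
7. q ∨ ¬p, 0
8. ¬p, 0
9. p ∨ ¬q, 1
10. ¬q, 1
11. ¬◇(p ∨ ¬q), 2
12. ¬(p ∨ ¬q), 2
13. ¬p, 2
14. q, 2
Accessibility: 0R0, 0R1, 0R2, 1R1, 2R2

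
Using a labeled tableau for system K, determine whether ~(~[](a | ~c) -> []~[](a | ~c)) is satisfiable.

Yes, satisfiable

1. ~(~[](a | ~c) -> []~[](a | ~c)), w0
2. ~[](a | ~c), w0   [~->-rule on 1]
3. ~[]~[](a | ~c), w0   [~->-rule on 1]
4. ~(a | ~c), w1   [~[]-rule on 2: fresh world w1, w0Rw1]
5. ~a, w1   [~|-rule on 4]
6. c, w1   [~|-rule on 4]
7. [](a | ~c), w2   [~[]-rule on 3: fresh world w2, w0Rw2]
Accessibility: w0Rw1, w0Rw2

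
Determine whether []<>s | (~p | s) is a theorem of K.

Not valid

Tableau for the negation ~([]<>s | (~p | s)):
1. ~([]<>s | (~p | s)), 0
2. ~[]<>s, 0
3. ~(~p | s), 0
4. p, 0
5. ~s, 0
6. ~<>s, 1
Accessibility: 0R1
The negation has an open branch (countermodel exists).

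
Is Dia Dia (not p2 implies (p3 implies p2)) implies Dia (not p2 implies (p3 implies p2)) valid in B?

Tableau for the negation not (Dia Dia (not p2 implies (p3 implies p2)) implies Dia (not p2 implies (p3 implies p2))):
1. not (Dia Dia (not p2 implies (p3 implies p2)) implies Dia (not p2 implies (p3 implies p2))), u
2. Dia Dia (not p2 implies (p3 implies p2)), u
3. not Dia (not p2 implies (p3 implies p2)), u
4. not (not p2 implies (p3 implies p2)), u
5. not p2, u
6. not (p3 implies p2), u
7. p3, u
8. Dia (not p2 implies (p3 implies p2)), v
9. not (not p2 implies (p3 implies p2)), v
10. not p2, v
11. not (p3 implies p2), v
12. p3, v
13. not p2 implies (p3 implies p2), w
14. p3 implies p2, w
15. p2, w
Accessibility: uRu, uRv, vRu, vRv, vRw, wRv, wRw
The negation has an open branch (countermodel exists).

Not valid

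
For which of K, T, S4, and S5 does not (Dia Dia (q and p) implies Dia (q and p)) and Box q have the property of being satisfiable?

T-tableau for the formula:
1. not (Dia Dia (q and p) implies Dia (q and p)) and Box q, u
2. not (Dia Dia (q and p) implies Dia (q and p)), u
3. Box q, u
4. Dia Dia (q and p), u
5. not Dia (q and p), u
6. q, u
7. not (q and p), u
8. not p, u
9. Dia (q and p), v
10. q, v
11. not (q and p), v
12. not p, v
13. q and p, w
14. q, w
15. p, w
Accessibility: uRu, uRv, vRv, vRw, wRw
Complete open branch: satisfiable in T, hence also in K (this T-model is also a K-model).
S4-tableau for the formula:
1. not (Dia Dia (q and p) implies Dia (q and p)) and Box q, u
2. not (Dia Dia (q and p) implies Dia (q and p)), u
3. Box q, u
4. Dia Dia (q and p), u
5. not Dia (q and p), u
6. q, u
7. not (q and p), u
8. not p, u
9. Dia (q and p), v
10. q, v
11. not (q and p), v
12. not p, v
13. q and p, w
14. q, w
15. p, w
16. not (q and p), w
17. not p, w
Accessibility: uRu, uRv, uRw, vRv, vRw, wRw
Branch closes: p and not p both at w.
Every branch closes (one shown): unsatisfiable in S4, hence also in S5 (every S5-frame is an S4-frame).

K, T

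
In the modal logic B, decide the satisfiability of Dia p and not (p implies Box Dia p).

1. Dia p and not (p implies Box Dia p), w0
2. Dia p, w0
3. not (p implies Box Dia p), w0
4. p, w0
5. not Box Dia p, w0
6. p, w1
7. not Dia p, w2
8. not p, w0
Accessibility: w0Rw0, w0Rw1, w0Rw2, w1Rw0, w1Rw1, w2Rw0, w2Rw2
Branch closes: p and not p both at w0.
Every branch closes; the branch above is one of them.

No, unsatisfiable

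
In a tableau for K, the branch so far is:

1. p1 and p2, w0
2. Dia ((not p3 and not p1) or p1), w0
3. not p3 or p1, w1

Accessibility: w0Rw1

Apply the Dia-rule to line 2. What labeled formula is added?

a fresh world w2 with w0Rw2, and (not p3 and not p1) or p1 at w2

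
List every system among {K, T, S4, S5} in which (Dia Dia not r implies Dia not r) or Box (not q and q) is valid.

S4-tableau for the negation not ((Dia Dia not r implies Dia not r) or Box (not q and q)):
1. not ((Dia Dia not r implies Dia not r) or Box (not q and q)), w0
2. not (Dia Dia not r implies Dia not r), w0
3. not Box (not q and q), w0
4. Dia Dia not r, w0
5. not Dia not r, w0
6. r, w0
7. not (not q and q), w1
8. r, w1
9. not q, w1
10. Dia not r, w2
11. r, w2
12. not r, w3
13. r, w3
Accessibility: w0Rw0, w0Rw1, w0Rw2, w0Rw3, w1Rw1, w2Rw2, w2Rw3, w3Rw3
Branch closes: r and not r both at w3.
Every branch closes (one shown): valid in S4, hence also in S5 (every theorem of S4 is a theorem of S5).
T-tableau for the negation not ((Dia Dia not r implies Dia not r) or Box (not q and q)):
1. not ((Dia Dia not r implies Dia not r) or Box (not q and q)), w0
2. not (Dia Dia not r implies Dia not r), w0
3. not Box (not q and q), w0
4. Dia Dia not r, w0
5. not Dia not r, w0
6. r, w0
7. not (not q and q), w1
8. r, w1
9. not q, w1
10. Dia not r, w2
11. r, w2
12. not r, w3
Accessibility: w0Rw0, w0Rw1, w0Rw2, w1Rw1, w2Rw2, w2Rw3, w3Rw3
Complete open branch: countermodel on a T-frame, so not valid in T, nor in K (the same frame is also a K-frame).

S4, S5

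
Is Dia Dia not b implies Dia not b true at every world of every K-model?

Tableau for the negation not (Dia Dia not b implies Dia not b):
1. not (Dia Dia not b implies Dia not b), u
2. Dia Dia not b, u   [neg-implies-rule on 1]
3. not Dia not b, u   [neg-implies-rule on 1]
4. Dia not b, v   [Dia-rule on 2: fresh world v, uRv]
5. b, v   [neg-Dia-rule on 3 via uRv]
6. not b, w   [Dia-rule on 4: fresh world w, vRw]
Accessibility: uRv, vRw
The negation has an open branch (countermodel exists).

Not valid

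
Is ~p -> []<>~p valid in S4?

Tableau for the negation ~(~p -> []<>~p):
1. ~(~p -> []<>~p), 0
2. ~p, 0
3. ~[]<>~p, 0
4. ~<>~p, 1
5. p, 1
Accessibility: 0R0, 0R1, 1R1
The negation has an open branch (countermodel exists).

Invalid (countermodel exists)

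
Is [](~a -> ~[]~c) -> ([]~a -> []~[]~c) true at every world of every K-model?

Valid in K

Tableau for the negation ~([](~a -> ~[]~c) -> ([]~a -> []~[]~c)):
1. ~([](~a -> ~[]~c) -> ([]~a -> []~[]~c)), 0
2. [](~a -> ~[]~c), 0
3. ~([]~a -> []~[]~c), 0
4. []~a, 0
5. ~[]~[]~c, 0
6. []~c, 1
7. ~a -> ~[]~c, 1
8. ~a, 1
9. ~[]~c, 1
10. c, 2
11. ~c, 2
Accessibility: 0R1, 1R2
Branch closes: c and ~c both at 2.
Every branch of the negation's tableau closes; the branch above is one of them.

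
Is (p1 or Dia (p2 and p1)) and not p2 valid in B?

No, not valid

Tableau for the negation not ((p1 or Dia (p2 and p1)) and not p2):
1. not ((p1 or Dia (p2 and p1)) and not p2), u
2. p2, u   [neg-and-rule on 1 (branches; this branch)]
Accessibility: uRu
The negation has an open branch (countermodel exists).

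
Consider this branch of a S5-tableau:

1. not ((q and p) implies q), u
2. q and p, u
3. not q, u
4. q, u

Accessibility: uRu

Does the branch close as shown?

Closed

Both q and not q appear at u.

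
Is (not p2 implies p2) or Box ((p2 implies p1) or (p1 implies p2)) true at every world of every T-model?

Tableau for the negation not ((not p2 implies p2) or Box ((p2 implies p1) or (p1 implies p2))):
1. not ((not p2 implies p2) or Box ((p2 implies p1) or (p1 implies p2))), 0
2. not (not p2 implies p2), 0   [neg-or-rule on 1]
3. not Box ((p2 implies p1) or (p1 implies p2)), 0   [neg-or-rule on 1]
4. not p2, 0   [neg-implies-rule on 2]
5. not ((p2 implies p1) or (p1 implies p2)), 1   [neg-Box-rule on 3: fresh world 1, 0R1]
6. not (p2 implies p1), 1   [neg-or-rule on 5]
7. not (p1 implies p2), 1   [neg-or-rule on 5]
8. p2, 1   [neg-implies-rule on 6]
9. not p1, 1   [neg-implies-rule on 6]
10. p1, 1   [neg-implies-rule on 7]
11. not p2, 1   [neg-implies-rule on 7]
Accessibility: 0R0, 0R1, 1R1
Branch closes: p1 and not p1 both at 1.
Every branch of the negation's tableau closes; the branch above is one of them.

Valid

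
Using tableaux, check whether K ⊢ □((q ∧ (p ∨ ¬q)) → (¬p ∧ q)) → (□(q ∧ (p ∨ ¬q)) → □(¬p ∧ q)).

Valid

Tableau for the negation ¬(□((q ∧ (p ∨ ¬q)) → (¬p ∧ q)) → (□(q ∧ (p ∨ ¬q)) → □(¬p ∧ q))):
1. ¬(□((q ∧ (p ∨ ¬q)) → (¬p ∧ q)) → (□(q ∧ (p ∨ ¬q)) → □(¬p ∧ q))), w0
2. □((q ∧ (p ∨ ¬q)) → (¬p ∧ q)), w0   [¬→-rule on 1]
3. ¬(□(q ∧ (p ∨ ¬q)) → □(¬p ∧ q)), w0   [¬→-rule on 1]
4. □(q ∧ (p ∨ ¬q)), w0   [¬→-rule on 3]
5. ¬□(¬p ∧ q), w0   [¬→-rule on 3]
6. ¬(¬p ∧ q), w1   [¬□-rule on 5: fresh world w1, w0Rw1]
7. (q ∧ (p ∨ ¬q)) → (¬p ∧ q), w1   [□-rule on 2 via w0Rw1]
8. q ∧ (p ∨ ¬q), w1   [□-rule on 4 via w0Rw1]
9. q, w1   [∧-rule on 8]
10. p ∨ ¬q, w1   [∧-rule on 8]
11. p, w1   [¬∧-rule on 6 (branches; this branch)]
12. ¬(q ∧ (p ∨ ¬q)), w1   [→-rule on 7 (branches; this branch)]
13. ¬(p ∨ ¬q), w1   [¬∧-rule on 12 (branches; this branch)]
14. ¬p, w1   [¬∨-rule on 13]
Accessibility: w0Rw1
Branch closes: p and ¬p both at w1.
All branches of the negation close; one closing branch shown above.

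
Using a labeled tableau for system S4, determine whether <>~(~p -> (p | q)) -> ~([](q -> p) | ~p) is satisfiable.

1. <>~(~p -> (p | q)) -> ~([](q -> p) | ~p), 0
2. ~([](q -> p) | ~p), 0
3. ~[](q -> p), 0
4. p, 0
5. ~(q -> p), 1
6. q, 1
7. ~p, 1
Accessibility: 0R0, 0R1, 1R1

Satisfiable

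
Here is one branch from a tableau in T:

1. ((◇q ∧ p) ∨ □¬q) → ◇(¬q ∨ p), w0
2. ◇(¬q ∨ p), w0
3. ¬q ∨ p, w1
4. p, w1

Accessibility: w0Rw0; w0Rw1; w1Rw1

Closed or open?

No, open

No atom appears with both signs at the same world.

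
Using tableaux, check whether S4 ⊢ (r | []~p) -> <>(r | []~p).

Tableau for the negation ~((r | []~p) -> <>(r | []~p)):
1. ~((r | []~p) -> <>(r | []~p)), 0
2. r | []~p, 0
3. ~<>(r | []~p), 0
4. ~(r | []~p), 0
5. ~r, 0
6. ~[]~p, 0
7. []~p, 0
8. ~p, 0
9. p, 1
10. ~(r | []~p), 1
11. ~r, 1
12. ~[]~p, 1
13. ~p, 1
Accessibility: 0R0, 0R1, 1R1
Branch closes: p and ~p both at 1.
Every branch of the negation's tableau closes; the branch above is one of them.

Valid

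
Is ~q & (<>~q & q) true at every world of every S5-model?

Tableau for the negation ~(~q & (<>~q & q)):
1. ~(~q & (<>~q & q)), u
2. ~(<>~q & q), u
3. ~q, u
Accessibility: uRu
The negation has an open branch (countermodel exists).

No, not valid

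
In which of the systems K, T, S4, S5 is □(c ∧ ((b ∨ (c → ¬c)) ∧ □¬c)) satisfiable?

K

K-tableau for the formula:
1. □(c ∧ ((b ∨ (c → ¬c)) ∧ □¬c)), u
Complete open branch: satisfiable in K.
T-tableau for the formula:
1. □(c ∧ ((b ∨ (c → ¬c)) ∧ □¬c)), u
2. c ∧ ((b ∨ (c → ¬c)) ∧ □¬c), u
3. c, u
4. (b ∨ (c → ¬c)) ∧ □¬c, u
5. b ∨ (c → ¬c), u
6. □¬c, u
7. ¬c, u
Accessibility: uRu
Branch closes: c and ¬c both at u.
Every branch closes (one shown): unsatisfiable in T, hence also in S4, S5 (every S4/S5-frame is a T-frame).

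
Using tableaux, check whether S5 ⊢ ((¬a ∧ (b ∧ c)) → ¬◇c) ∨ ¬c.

Not valid

Tableau for the negation ¬(((¬a ∧ (b ∧ c)) → ¬◇c) ∨ ¬c):
1. ¬(((¬a ∧ (b ∧ c)) → ¬◇c) ∨ ¬c), w0
2. ¬((¬a ∧ (b ∧ c)) → ¬◇c), w0
3. c, w0
4. ¬a ∧ (b ∧ c), w0
5. ◇c, w0
6. ¬a, w0
7. b ∧ c, w0
8. b, w0
9. c, w1
Accessibility: w0Rw0, w0Rw1, w1Rw0, w1Rw1
The negation has an open branch (countermodel exists).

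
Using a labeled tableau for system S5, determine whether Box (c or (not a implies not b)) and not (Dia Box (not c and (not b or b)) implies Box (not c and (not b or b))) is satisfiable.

1. Box (c or (not a implies not b)) and not (Dia Box (not c and (not b or b)) implies Box (not c and (not b or b))), w0
2. Box (c or (not a implies not b)), w0
3. not (Dia Box (not c and (not b or b)) implies Box (not c and (not b or b))), w0
4. Dia Box (not c and (not b or b)), w0
5. not Box (not c and (not b or b)), w0
6. c or (not a implies not b), w0
7. not a implies not b, w0
8. not b, w0
9. Box (not c and (not b or b)), w1
10. c or (not a implies not b), w1
11. not c and (not b or b), w0
12. not c, w0
13. not b or b, w0
14. not c and (not b or b), w1
15. not c, w1
16. not b or b, w1
17. not a implies not b, w1
18. b, w1
19. a, w1
20. not (not c and (not b or b)), w2
21. c or (not a implies not b), w2
22. not c and (not b or b), w2
23. not c, w2
24. not b or b, w2
25. not (not b or b), w2
26. b, w2
27. not b, w2
Accessibility: w0Rw0, w0Rw1, w0Rw2, w1Rw0, w1Rw1, w1Rw2, w2Rw0, w2Rw1, w2Rw2
Branch closes: b and not b both at w2.
(One branch shown.) All branches close.

Unsatisfiable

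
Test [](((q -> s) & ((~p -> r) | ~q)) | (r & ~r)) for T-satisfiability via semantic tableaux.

1. [](((q -> s) & ((~p -> r) | ~q)) | (r & ~r)), 0
2. ((q -> s) & ((~p -> r) | ~q)) | (r & ~r), 0
3. (q -> s) & ((~p -> r) | ~q), 0
4. q -> s, 0
5. (~p -> r) | ~q, 0
6. s, 0
7. ~q, 0
Accessibility: 0R0

Satisfiable (open branch found)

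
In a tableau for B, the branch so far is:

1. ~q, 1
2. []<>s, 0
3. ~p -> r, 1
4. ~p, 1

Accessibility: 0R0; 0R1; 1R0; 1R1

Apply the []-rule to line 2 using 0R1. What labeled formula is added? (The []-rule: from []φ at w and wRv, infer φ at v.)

<>s, 1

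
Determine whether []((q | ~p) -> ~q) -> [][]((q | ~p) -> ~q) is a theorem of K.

Tableau for the negation ~([]((q | ~p) -> ~q) -> [][]((q | ~p) -> ~q)):
1. ~([]((q | ~p) -> ~q) -> [][]((q | ~p) -> ~q)), 0
2. []((q | ~p) -> ~q), 0   [~->-rule on 1]
3. ~[][]((q | ~p) -> ~q), 0   [~->-rule on 1]
4. ~[]((q | ~p) -> ~q), 1   [~[]-rule on 3: fresh world 1, 0R1]
5. (q | ~p) -> ~q, 1   [[]-rule on 2 via 0R1]
6. ~q, 1   [->-rule on 5 (branches; this branch)]
7. ~((q | ~p) -> ~q), 2   [~[]-rule on 4: fresh world 2, 1R2]
8. q | ~p, 2   [~->-rule on 7]
9. q, 2   [~->-rule on 7]
10. ~p, 2   [|-rule on 8 (branches; this branch)]
Accessibility: 0R1, 1R2
The negation has an open branch (countermodel exists).

Invalid (countermodel exists)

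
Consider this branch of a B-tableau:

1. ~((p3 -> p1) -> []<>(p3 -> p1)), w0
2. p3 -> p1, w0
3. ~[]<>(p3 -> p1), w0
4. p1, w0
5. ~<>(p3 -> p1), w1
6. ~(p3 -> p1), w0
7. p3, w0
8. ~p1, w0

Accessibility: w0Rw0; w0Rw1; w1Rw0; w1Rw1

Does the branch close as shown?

Both p1 and ~p1 appear at w0.

Closed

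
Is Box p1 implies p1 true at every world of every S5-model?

Valid in S5

Tableau for the negation not (Box p1 implies p1):
1. not (Box p1 implies p1), w0
2. Box p1, w0
3. not p1, w0
4. p1, w0
Accessibility: w0Rw0
Branch closes: p1 and not p1 both at w0.
All branches of the negation close; one closing branch shown above.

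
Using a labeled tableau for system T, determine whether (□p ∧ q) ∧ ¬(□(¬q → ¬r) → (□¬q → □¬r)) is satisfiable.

No, unsatisfiable

1. (□p ∧ q) ∧ ¬(□(¬q → ¬r) → (□¬q → □¬r)), 0
2. □p ∧ q, 0   [∧-rule on 1]
3. ¬(□(¬q → ¬r) → (□¬q → □¬r)), 0   [∧-rule on 1]
4. □p, 0   [∧-rule on 2]
5. q, 0   [∧-rule on 2]
6. □(¬q → ¬r), 0   [¬→-rule on 3]
7. ¬(□¬q → □¬r), 0   [¬→-rule on 3]
8. □¬q, 0   [¬→-rule on 7]
9. ¬□¬r, 0   [¬→-rule on 7]
10. p, 0   [□-rule on 4 via 0R0]
11. ¬q → ¬r, 0   [□-rule on 6 via 0R0]
12. ¬q, 0   [□-rule on 8 via 0R0]
Accessibility: 0R0
Branch closes: q and ¬q both at 0.
All branches of the tableau close; one closing branch shown above.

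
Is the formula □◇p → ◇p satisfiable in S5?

1. □◇p → ◇p, w0
2. ◇p, w0   [→-rule on 1 (branches; this branch)]
3. p, w1   [◇-rule on 2: fresh world w1, w0Rw1]
Accessibility: w0Rw0, w0Rw1, w1Rw0, w1Rw1

Satisfiable (open branch found)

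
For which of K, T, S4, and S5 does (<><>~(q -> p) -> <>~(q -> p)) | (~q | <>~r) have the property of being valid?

S4, S5

T-tableau for the negation ~((<><>~(q -> p) -> <>~(q -> p)) | (~q | <>~r)):
1. ~((<><>~(q -> p) -> <>~(q -> p)) | (~q | <>~r)), u
2. ~(<><>~(q -> p) -> <>~(q -> p)), u
3. ~(~q | <>~r), u
4. <><>~(q -> p), u
5. ~<>~(q -> p), u
6. q, u
7. ~<>~r, u
8. q -> p, u
9. r, u
10. p, u
11. <>~(q -> p), v
12. q -> p, v
13. r, v
14. p, v
15. ~(q -> p), w
16. q, w
17. ~p, w
Accessibility: uRu, uRv, vRv, vRw, wRw
Complete open branch: countermodel on a T-frame, so not valid in T, nor in K (the same frame is also a K-frame).
S4-tableau for the negation ~((<><>~(q -> p) -> <>~(q -> p)) | (~q | <>~r)):
1. ~((<><>~(q -> p) -> <>~(q -> p)) | (~q | <>~r)), u
2. ~(<><>~(q -> p) -> <>~(q -> p)), u
3. ~(~q | <>~r), u
4. <><>~(q -> p), u
5. ~<>~(q -> p), u
6. q, u
7. ~<>~r, u
8. q -> p, u
9. r, u
10. p, u
11. <>~(q -> p), v
12. q -> p, v
13. r, v
14. p, v
15. ~(q -> p), w
16. q, w
17. ~p, w
18. q -> p, w
19. r, w
20. p, w
Accessibility: uRu, uRv, uRw, vRv, vRw, wRw
Branch closes: p and ~p both at w.
Every branch closes (one shown): valid in S4, hence also in S5 (every theorem of S4 is a theorem of S5).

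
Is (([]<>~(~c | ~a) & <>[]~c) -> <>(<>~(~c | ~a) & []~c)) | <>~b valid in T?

Valid in T

Tableau for the negation ~((([]<>~(~c | ~a) & <>[]~c) -> <>(<>~(~c | ~a) & []~c)) | <>~b):
1. ~((([]<>~(~c | ~a) & <>[]~c) -> <>(<>~(~c | ~a) & []~c)) | <>~b), u
2. ~(([]<>~(~c | ~a) & <>[]~c) -> <>(<>~(~c | ~a) & []~c)), u
3. ~<>~b, u
4. []<>~(~c | ~a) & <>[]~c, u
5. ~<>(<>~(~c | ~a) & []~c), u
6. []<>~(~c | ~a), u
7. <>[]~c, u
8. b, u
9. ~(<>~(~c | ~a) & []~c), u
10. <>~(~c | ~a), u
11. ~[]~c, u
12. []~c, v
13. b, v
14. ~(<>~(~c | ~a) & []~c), v
15. <>~(~c | ~a), v
16. ~c, v
17. ~<>~(~c | ~a), v
18. ~c | ~a, v
19. ~a, v
20. ~(~c | ~a), w
21. c, w
22. a, w
23. b, w
24. ~(<>~(~c | ~a) & []~c), w
25. <>~(~c | ~a), w
26. ~[]~c, w
27. c, x
28. b, x
29. ~(<>~(~c | ~a) & []~c), x
30. <>~(~c | ~a), x
31. ~<>~(~c | ~a), x
32. ~c | ~a, x
33. ~a, x
34. ~(~c | ~a), y
35. c, y
36. a, y
37. ~c, y
Accessibility: uRu, uRv, uRw, uRx, vRv, vRy, wRw, xRx, yRy
Branch closes: c and ~c both at y.
Every branch of the negation's tableau closes; the branch above is one of them.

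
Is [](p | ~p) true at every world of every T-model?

Tableau for the negation ~[](p | ~p):
1. ~[](p | ~p), w0
2. ~(p | ~p), w1
3. ~p, w1
4. p, w1
Accessibility: w0Rw0, w0Rw1, w1Rw1
Branch closes: p and ~p both at w1.
Every branch of the negation's tableau closes; the branch above is one of them.

Valid in T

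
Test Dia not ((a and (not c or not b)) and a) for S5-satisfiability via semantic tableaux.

1. Dia not ((a and (not c or not b)) and a), 0
2. not ((a and (not c or not b)) and a), 1
3. not a, 1
Accessibility: 0R0, 0R1, 1R0, 1R1

Satisfiable (open branch found)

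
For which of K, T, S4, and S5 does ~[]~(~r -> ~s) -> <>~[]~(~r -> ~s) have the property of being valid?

T, S4, S5

T-tableau for the negation ~(~[]~(~r -> ~s) -> <>~[]~(~r -> ~s)):
1. ~(~[]~(~r -> ~s) -> <>~[]~(~r -> ~s)), u
2. ~[]~(~r -> ~s), u
3. ~<>~[]~(~r -> ~s), u
4. []~(~r -> ~s), u
5. ~(~r -> ~s), u
6. ~r, u
7. s, u
8. ~r -> ~s, v
9. []~(~r -> ~s), v
10. ~(~r -> ~s), v
11. ~r, v
12. s, v
13. ~s, v
Accessibility: uRu, uRv, vRv
Branch closes: s and ~s both at v.
Every branch closes (one shown): valid in T, hence also in S4, S5 (every theorem of T is a theorem of S4 and S5).
K-tableau for the negation ~(~[]~(~r -> ~s) -> <>~[]~(~r -> ~s)):
1. ~(~[]~(~r -> ~s) -> <>~[]~(~r -> ~s)), u
2. ~[]~(~r -> ~s), u
3. ~<>~[]~(~r -> ~s), u
4. ~r -> ~s, v
5. []~(~r -> ~s), v
6. ~s, v
Accessibility: uRv
Complete open branch: countermodel on a K-frame, so not valid in K.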